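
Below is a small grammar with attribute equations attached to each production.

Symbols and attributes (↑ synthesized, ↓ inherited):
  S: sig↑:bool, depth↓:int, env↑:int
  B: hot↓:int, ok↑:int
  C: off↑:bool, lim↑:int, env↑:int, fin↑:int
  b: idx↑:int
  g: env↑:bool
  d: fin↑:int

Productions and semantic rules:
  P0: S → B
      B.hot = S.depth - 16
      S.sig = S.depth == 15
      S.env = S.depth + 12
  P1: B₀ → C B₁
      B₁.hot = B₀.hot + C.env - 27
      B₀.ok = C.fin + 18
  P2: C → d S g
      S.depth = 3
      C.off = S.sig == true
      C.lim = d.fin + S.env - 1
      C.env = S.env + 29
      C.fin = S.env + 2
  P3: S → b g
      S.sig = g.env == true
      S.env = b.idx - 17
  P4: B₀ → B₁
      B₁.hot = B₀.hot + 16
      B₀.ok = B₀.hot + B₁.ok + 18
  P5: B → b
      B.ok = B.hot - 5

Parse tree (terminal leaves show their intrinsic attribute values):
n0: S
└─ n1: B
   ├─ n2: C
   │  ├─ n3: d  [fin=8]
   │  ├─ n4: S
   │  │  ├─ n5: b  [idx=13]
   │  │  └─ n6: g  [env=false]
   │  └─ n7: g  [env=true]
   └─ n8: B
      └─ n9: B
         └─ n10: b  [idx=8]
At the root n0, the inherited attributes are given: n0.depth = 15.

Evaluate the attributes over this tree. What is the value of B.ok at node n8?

23

1. n0.depth = 15  [given at root]
2. n1.hot = -1  [S.depth - 16]
3. n3.fin = 8  [terminal]
4. n4.depth = 3  [3]
5. n5.idx = 13  [terminal]
6. n6.env = false  [terminal]
7. n4.sig = false  [g.env == true]
8. n4.env = -4  [b.idx - 17]
9. n7.env = true  [terminal]
10. n2.off = false  [S.sig == true]
11. n2.lim = 3  [d.fin + S.env - 1]
12. n2.env = 25  [S.env + 29]
13. n2.fin = -2  [S.env + 2]
14. n8.hot = -3  [B₀.hot + C.env - 27]
15. n9.hot = 13  [B₀.hot + 16]
16. n10.idx = 8  [terminal]
17. n9.ok = 8  [B.hot - 5]
18. n8.ok = 23  [B₀.hot + B₁.ok + 18]
19. n1.ok = 16  [C.fin + 18]
20. n0.sig = true  [S.depth == 15]
21. n0.env = 27  [S.depth + 12]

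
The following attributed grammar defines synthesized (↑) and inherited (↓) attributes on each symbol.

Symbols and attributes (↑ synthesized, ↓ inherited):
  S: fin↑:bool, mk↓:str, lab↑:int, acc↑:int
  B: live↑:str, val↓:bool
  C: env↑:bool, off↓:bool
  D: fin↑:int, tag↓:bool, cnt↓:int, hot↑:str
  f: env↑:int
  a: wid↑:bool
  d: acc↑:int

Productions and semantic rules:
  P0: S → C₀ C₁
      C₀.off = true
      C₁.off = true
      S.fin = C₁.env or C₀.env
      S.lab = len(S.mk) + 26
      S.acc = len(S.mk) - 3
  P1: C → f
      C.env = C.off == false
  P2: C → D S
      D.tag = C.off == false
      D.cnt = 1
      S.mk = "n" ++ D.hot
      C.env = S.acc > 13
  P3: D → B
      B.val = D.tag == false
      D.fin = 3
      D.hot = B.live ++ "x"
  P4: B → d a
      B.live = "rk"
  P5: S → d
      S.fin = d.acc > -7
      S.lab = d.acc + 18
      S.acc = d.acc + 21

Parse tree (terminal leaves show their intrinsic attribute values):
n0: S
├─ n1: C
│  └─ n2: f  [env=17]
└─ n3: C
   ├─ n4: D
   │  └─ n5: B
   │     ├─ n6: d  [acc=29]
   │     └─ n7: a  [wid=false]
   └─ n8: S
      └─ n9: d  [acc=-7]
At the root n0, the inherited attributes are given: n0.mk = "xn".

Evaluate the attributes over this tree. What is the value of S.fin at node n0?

1. n0.mk = "xn"  [given at root]
2. n1.off = true  [true]
3. n2.env = 17  [terminal]
4. n1.env = false  [C.off == false]
5. n3.off = true  [true]
6. n4.tag = false  [C.off == false]
7. n4.cnt = 1  [1]
8. n5.val = true  [D.tag == false]
9. n6.acc = 29  [terminal]
10. n7.wid = false  [terminal]
11. n5.live = "rk"  ["rk"]
12. n4.fin = 3  [3]
13. n4.hot = "rkx"  [B.live ++ "x"]
14. n8.mk = "nrkx"  ["n" ++ D.hot]
15. n9.acc = -7  [terminal]
16. n8.fin = false  [d.acc > -7]
17. n8.lab = 11  [d.acc + 18]
18. n8.acc = 14  [d.acc + 21]
19. n3.env = true  [S.acc > 13]
20. n0.fin = true  [C₁.env or C₀.env]
21. n0.lab = 28  [len(S.mk) + 26]
22. n0.acc = -1  [len(S.mk) - 3]

true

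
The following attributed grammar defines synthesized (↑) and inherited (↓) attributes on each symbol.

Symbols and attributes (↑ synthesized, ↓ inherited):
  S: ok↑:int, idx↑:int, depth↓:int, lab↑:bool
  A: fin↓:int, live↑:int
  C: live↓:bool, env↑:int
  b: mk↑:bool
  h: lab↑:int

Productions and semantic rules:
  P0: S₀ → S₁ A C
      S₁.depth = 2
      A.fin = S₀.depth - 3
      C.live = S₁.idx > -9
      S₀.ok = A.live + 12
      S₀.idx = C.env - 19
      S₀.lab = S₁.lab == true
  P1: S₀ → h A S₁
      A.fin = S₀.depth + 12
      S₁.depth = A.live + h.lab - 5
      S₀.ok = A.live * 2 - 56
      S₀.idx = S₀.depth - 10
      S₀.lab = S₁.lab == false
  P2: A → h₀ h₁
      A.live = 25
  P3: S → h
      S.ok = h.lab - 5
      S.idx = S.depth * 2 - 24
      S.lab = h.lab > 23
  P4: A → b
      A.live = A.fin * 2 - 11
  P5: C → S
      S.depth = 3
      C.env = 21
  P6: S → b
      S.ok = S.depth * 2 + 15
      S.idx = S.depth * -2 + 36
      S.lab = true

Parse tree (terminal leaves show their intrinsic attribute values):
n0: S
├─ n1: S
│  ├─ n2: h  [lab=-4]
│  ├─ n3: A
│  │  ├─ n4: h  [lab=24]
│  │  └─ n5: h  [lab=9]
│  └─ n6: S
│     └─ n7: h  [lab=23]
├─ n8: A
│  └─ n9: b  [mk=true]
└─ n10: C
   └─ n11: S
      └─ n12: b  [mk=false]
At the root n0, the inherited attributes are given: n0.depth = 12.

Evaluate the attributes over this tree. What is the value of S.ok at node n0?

19

1. n0.depth = 12  [given at root]
2. n1.depth = 2  [2]
3. n2.lab = -4  [terminal]
4. n3.fin = 14  [S₀.depth + 12]
5. n4.lab = 24  [terminal]
6. n5.lab = 9  [terminal]
7. n3.live = 25  [25]
8. n6.depth = 16  [A.live + h.lab - 5]
9. n7.lab = 23  [terminal]
10. n6.ok = 18  [h.lab - 5]
11. n6.idx = 8  [S.depth * 2 - 24]
12. n6.lab = false  [h.lab > 23]
13. n1.ok = -6  [A.live * 2 - 56]
14. n1.idx = -8  [S₀.depth - 10]
15. n1.lab = true  [S₁.lab == false]
16. n8.fin = 9  [S₀.depth - 3]
17. n9.mk = true  [terminal]
18. n8.live = 7  [A.fin * 2 - 11]
19. n10.live = true  [S₁.idx > -9]
20. n11.depth = 3  [3]
21. n12.mk = false  [terminal]
22. n11.ok = 21  [S.depth * 2 + 15]
23. n11.idx = 30  [S.depth * -2 + 36]
24. n11.lab = true  [true]
25. n10.env = 21  [21]
26. n0.ok = 19  [A.live + 12]
27. n0.idx = 2  [C.env - 19]
28. n0.lab = true  [S₁.lab == true]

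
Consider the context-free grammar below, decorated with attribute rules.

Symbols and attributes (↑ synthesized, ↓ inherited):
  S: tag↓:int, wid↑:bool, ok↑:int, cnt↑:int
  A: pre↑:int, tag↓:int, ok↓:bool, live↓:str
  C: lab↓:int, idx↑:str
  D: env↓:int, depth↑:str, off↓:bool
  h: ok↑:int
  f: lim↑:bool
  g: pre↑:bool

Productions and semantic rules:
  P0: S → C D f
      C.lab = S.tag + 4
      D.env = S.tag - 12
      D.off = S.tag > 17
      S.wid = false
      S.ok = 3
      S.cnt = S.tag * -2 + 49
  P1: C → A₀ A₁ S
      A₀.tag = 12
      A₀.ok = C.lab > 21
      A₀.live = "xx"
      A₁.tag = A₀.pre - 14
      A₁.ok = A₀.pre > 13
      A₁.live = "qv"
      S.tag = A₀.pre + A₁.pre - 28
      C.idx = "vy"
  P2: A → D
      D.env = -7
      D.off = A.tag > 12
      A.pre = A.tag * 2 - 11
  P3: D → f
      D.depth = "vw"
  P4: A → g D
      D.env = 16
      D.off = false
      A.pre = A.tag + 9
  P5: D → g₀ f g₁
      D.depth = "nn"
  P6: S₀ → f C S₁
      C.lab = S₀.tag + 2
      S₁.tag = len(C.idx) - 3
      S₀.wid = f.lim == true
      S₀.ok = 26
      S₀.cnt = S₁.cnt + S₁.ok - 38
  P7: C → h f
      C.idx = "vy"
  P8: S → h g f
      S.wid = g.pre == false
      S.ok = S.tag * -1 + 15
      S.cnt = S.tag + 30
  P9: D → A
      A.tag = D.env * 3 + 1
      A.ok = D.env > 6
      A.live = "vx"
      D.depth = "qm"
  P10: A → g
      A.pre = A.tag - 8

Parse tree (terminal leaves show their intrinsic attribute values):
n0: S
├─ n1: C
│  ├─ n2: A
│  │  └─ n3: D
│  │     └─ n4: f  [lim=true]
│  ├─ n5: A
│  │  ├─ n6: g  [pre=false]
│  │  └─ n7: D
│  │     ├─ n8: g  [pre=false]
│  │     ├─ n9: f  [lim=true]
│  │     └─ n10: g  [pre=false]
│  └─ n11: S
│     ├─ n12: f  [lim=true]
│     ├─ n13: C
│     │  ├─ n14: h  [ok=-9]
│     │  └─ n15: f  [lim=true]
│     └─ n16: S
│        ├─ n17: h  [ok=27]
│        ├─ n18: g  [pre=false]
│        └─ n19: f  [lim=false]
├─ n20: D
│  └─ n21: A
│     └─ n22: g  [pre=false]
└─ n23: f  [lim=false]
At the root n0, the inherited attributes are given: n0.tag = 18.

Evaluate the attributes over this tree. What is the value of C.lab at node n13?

-5

1. n0.tag = 18  [given at root]
2. n1.lab = 22  [S.tag + 4]
3. n2.tag = 12  [12]
4. n2.ok = true  [C.lab > 21]
5. n2.live = "xx"  ["xx"]
6. n3.env = -7  [-7]
7. n3.off = false  [A.tag > 12]
8. n4.lim = true  [terminal]
9. n3.depth = "vw"  ["vw"]
10. n2.pre = 13  [A.tag * 2 - 11]
11. n5.tag = -1  [A₀.pre - 14]
12. n5.ok = false  [A₀.pre > 13]
13. n5.live = "qv"  ["qv"]
14. n6.pre = false  [terminal]
15. n7.env = 16  [16]
16. n7.off = false  [false]
17. n8.pre = false  [terminal]
18. n9.lim = true  [terminal]
19. n10.pre = false  [terminal]
20. n7.depth = "nn"  ["nn"]
21. n5.pre = 8  [A.tag + 9]
22. n11.tag = -7  [A₀.pre + A₁.pre - 28]
23. n12.lim = true  [terminal]
24. n13.lab = -5  [S₀.tag + 2]
25. n14.ok = -9  [terminal]
26. n15.lim = true  [terminal]
27. n13.idx = "vy"  ["vy"]
28. n16.tag = -1  [len(C.idx) - 3]
29. n17.ok = 27  [terminal]
30. n18.pre = false  [terminal]
31. n19.lim = false  [terminal]
32. n16.wid = true  [g.pre == false]
33. n16.ok = 16  [S.tag * -1 + 15]
34. n16.cnt = 29  [S.tag + 30]
35. n11.wid = true  [f.lim == true]
36. n11.ok = 26  [26]
37. n11.cnt = 7  [S₁.cnt + S₁.ok - 38]
38. n1.idx = "vy"  ["vy"]
39. n20.env = 6  [S.tag - 12]
40. n20.off = true  [S.tag > 17]
41. n21.tag = 19  [D.env * 3 + 1]
42. n21.ok = false  [D.env > 6]
43. n21.live = "vx"  ["vx"]
44. n22.pre = false  [terminal]
45. n21.pre = 11  [A.tag - 8]
46. n20.depth = "qm"  ["qm"]
47. n23.lim = false  [terminal]
48. n0.wid = false  [false]
49. n0.ok = 3  [3]
50. n0.cnt = 13  [S.tag * -2 + 49]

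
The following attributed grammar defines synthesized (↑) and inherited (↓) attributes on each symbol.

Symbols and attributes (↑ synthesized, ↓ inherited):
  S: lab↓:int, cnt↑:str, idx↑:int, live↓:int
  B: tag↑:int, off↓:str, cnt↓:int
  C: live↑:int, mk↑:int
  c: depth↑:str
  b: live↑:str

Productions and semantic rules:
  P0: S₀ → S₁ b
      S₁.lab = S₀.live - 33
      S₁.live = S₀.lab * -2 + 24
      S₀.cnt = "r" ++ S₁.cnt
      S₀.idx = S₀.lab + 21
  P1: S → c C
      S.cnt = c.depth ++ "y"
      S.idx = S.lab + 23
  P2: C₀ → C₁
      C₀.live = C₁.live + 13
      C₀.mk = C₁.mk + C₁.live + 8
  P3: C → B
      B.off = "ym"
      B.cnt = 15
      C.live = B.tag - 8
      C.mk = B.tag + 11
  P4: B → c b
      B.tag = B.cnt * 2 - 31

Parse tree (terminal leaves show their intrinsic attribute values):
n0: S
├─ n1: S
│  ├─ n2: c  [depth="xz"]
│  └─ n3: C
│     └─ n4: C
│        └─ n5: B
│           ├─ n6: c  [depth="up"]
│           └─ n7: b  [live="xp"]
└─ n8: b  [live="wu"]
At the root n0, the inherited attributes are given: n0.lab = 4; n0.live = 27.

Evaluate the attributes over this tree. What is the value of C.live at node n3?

4

1. n0.lab = 4  [given at root]
2. n0.live = 27  [given at root]
3. n1.lab = -6  [S₀.live - 33]
4. n1.live = 16  [S₀.lab * -2 + 24]
5. n2.depth = "xz"  [terminal]
6. n5.off = "ym"  ["ym"]
7. n5.cnt = 15  [15]
8. n6.depth = "up"  [terminal]
9. n7.live = "xp"  [terminal]
10. n5.tag = -1  [B.cnt * 2 - 31]
11. n4.live = -9  [B.tag - 8]
12. n4.mk = 10  [B.tag + 11]
13. n3.live = 4  [C₁.live + 13]
14. n3.mk = 9  [C₁.mk + C₁.live + 8]
15. n1.cnt = "xzy"  [c.depth ++ "y"]
16. n1.idx = 17  [S.lab + 23]
17. n8.live = "wu"  [terminal]
18. n0.cnt = "rxzy"  ["r" ++ S₁.cnt]
19. n0.idx = 25  [S₀.lab + 21]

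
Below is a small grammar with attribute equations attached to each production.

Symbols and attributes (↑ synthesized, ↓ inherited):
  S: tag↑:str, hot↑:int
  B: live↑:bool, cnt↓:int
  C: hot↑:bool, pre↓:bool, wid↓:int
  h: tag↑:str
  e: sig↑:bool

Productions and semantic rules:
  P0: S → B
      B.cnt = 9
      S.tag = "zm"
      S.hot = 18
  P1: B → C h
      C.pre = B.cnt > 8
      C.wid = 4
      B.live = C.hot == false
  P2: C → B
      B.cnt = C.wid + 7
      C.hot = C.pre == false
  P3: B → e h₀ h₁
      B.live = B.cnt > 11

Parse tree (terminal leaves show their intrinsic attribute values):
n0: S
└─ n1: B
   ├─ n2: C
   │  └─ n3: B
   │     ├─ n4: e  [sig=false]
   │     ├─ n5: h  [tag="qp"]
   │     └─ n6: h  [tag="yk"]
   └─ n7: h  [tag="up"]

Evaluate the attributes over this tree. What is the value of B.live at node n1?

true

1. n1.cnt = 9  [9]
2. n2.pre = true  [B.cnt > 8]
3. n2.wid = 4  [4]
4. n3.cnt = 11  [C.wid + 7]
5. n4.sig = false  [terminal]
6. n5.tag = "qp"  [terminal]
7. n6.tag = "yk"  [terminal]
8. n3.live = false  [B.cnt > 11]
9. n2.hot = false  [C.pre == false]
10. n7.tag = "up"  [terminal]
11. n1.live = true  [C.hot == false]
12. n0.tag = "zm"  ["zm"]
13. n0.hot = 18  [18]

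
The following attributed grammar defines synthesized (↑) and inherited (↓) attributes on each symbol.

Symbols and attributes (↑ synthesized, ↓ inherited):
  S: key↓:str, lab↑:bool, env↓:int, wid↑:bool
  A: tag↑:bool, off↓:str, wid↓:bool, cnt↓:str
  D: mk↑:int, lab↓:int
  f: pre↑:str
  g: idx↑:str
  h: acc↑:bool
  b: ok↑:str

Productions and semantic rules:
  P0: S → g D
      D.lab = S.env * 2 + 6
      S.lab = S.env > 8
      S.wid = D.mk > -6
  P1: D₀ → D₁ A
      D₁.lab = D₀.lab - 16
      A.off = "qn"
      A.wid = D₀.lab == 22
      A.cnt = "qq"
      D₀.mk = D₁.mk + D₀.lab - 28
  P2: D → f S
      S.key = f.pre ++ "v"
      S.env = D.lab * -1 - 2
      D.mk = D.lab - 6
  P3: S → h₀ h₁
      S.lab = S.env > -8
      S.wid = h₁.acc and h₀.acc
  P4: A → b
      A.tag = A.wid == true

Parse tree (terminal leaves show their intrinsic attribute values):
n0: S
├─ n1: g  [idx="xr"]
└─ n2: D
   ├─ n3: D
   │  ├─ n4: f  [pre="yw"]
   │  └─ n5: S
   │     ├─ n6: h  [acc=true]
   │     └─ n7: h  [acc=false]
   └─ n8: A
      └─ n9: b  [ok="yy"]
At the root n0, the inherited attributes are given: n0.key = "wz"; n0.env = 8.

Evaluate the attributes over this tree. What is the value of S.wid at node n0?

false

1. n0.key = "wz"  [given at root]
2. n0.env = 8  [given at root]
3. n1.idx = "xr"  [terminal]
4. n2.lab = 22  [S.env * 2 + 6]
5. n3.lab = 6  [D₀.lab - 16]
6. n4.pre = "yw"  [terminal]
7. n5.key = "ywv"  [f.pre ++ "v"]
8. n5.env = -8  [D.lab * -1 - 2]
9. n6.acc = true  [terminal]
10. n7.acc = false  [terminal]
11. n5.lab = false  [S.env > -8]
12. n5.wid = false  [h₁.acc and h₀.acc]
13. n3.mk = 0  [D.lab - 6]
14. n8.off = "qn"  ["qn"]
15. n8.wid = true  [D₀.lab == 22]
16. n8.cnt = "qq"  ["qq"]
17. n9.ok = "yy"  [terminal]
18. n8.tag = true  [A.wid == true]
19. n2.mk = -6  [D₁.mk + D₀.lab - 28]
20. n0.lab = false  [S.env > 8]
21. n0.wid = false  [D.mk > -6]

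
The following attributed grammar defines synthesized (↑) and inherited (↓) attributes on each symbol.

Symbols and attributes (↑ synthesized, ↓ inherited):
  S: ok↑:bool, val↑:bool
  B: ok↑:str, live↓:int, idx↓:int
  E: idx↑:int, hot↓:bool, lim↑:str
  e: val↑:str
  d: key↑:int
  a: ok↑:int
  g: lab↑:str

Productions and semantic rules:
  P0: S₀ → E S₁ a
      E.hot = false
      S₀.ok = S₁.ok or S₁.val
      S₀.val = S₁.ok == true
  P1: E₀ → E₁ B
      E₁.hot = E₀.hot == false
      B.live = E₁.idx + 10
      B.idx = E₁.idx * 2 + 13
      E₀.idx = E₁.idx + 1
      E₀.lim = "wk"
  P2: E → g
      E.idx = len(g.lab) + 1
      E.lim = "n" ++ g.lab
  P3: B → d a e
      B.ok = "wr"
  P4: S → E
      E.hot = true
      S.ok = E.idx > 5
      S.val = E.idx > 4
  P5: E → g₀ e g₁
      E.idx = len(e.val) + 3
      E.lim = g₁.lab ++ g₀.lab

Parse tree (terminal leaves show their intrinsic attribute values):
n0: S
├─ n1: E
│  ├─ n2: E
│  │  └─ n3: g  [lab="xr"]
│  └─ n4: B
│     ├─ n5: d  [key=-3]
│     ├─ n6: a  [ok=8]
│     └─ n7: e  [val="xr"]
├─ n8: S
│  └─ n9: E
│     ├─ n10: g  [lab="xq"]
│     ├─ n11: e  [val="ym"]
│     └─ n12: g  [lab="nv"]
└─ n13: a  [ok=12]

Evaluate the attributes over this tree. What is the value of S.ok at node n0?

true

1. n1.hot = false  [false]
2. n2.hot = true  [E₀.hot == false]
3. n3.lab = "xr"  [terminal]
4. n2.idx = 3  [len(g.lab) + 1]
5. n2.lim = "nxr"  ["n" ++ g.lab]
6. n4.live = 13  [E₁.idx + 10]
7. n4.idx = 19  [E₁.idx * 2 + 13]
8. n5.key = -3  [terminal]
9. n6.ok = 8  [terminal]
10. n7.val = "xr"  [terminal]
11. n4.ok = "wr"  ["wr"]
12. n1.idx = 4  [E₁.idx + 1]
13. n1.lim = "wk"  ["wk"]
14. n9.hot = true  [true]
15. n10.lab = "xq"  [terminal]
16. n11.val = "ym"  [terminal]
17. n12.lab = "nv"  [terminal]
18. n9.idx = 5  [len(e.val) + 3]
19. n9.lim = "nvxq"  [g₁.lab ++ g₀.lab]
20. n8.ok = false  [E.idx > 5]
21. n8.val = true  [E.idx > 4]
22. n13.ok = 12  [terminal]
23. n0.ok = true  [S₁.ok or S₁.val]
24. n0.val = false  [S₁.ok == true]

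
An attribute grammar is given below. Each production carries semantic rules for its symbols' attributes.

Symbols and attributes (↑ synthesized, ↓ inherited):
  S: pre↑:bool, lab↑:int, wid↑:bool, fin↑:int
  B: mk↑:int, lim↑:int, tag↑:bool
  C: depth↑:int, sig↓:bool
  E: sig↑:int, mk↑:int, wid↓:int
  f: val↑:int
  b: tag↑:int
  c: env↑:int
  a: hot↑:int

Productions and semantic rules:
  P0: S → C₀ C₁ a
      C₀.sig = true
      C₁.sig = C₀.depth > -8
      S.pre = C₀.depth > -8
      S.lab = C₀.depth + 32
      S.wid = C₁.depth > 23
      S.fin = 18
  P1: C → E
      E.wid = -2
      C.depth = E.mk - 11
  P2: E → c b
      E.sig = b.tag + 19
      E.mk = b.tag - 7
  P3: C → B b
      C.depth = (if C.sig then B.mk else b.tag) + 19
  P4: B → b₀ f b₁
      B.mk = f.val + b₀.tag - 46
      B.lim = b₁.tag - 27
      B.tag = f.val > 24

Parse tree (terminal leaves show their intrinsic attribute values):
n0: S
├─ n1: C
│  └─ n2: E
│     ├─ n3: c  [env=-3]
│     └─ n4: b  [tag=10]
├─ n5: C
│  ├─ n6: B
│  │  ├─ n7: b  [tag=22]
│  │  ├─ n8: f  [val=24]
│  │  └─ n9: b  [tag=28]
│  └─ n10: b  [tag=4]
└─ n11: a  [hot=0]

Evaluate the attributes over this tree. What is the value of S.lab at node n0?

1. n1.sig = true  [true]
2. n2.wid = -2  [-2]
3. n3.env = -3  [terminal]
4. n4.tag = 10  [terminal]
5. n2.sig = 29  [b.tag + 19]
6. n2.mk = 3  [b.tag - 7]
7. n1.depth = -8  [E.mk - 11]
8. n5.sig = false  [C₀.depth > -8]
9. n7.tag = 22  [terminal]
10. n8.val = 24  [terminal]
11. n9.tag = 28  [terminal]
12. n6.mk = 0  [f.val + b₀.tag - 46]
13. n6.lim = 1  [b₁.tag - 27]
14. n6.tag = false  [f.val > 24]
15. n10.tag = 4  [terminal]
16. n5.depth = 23  [(if C.sig then B.mk else b.tag) + 19]
17. n11.hot = 0  [terminal]
18. n0.pre = false  [C₀.depth > -8]
19. n0.lab = 24  [C₀.depth + 32]
20. n0.wid = false  [C₁.depth > 23]
21. n0.fin = 18  [18]

24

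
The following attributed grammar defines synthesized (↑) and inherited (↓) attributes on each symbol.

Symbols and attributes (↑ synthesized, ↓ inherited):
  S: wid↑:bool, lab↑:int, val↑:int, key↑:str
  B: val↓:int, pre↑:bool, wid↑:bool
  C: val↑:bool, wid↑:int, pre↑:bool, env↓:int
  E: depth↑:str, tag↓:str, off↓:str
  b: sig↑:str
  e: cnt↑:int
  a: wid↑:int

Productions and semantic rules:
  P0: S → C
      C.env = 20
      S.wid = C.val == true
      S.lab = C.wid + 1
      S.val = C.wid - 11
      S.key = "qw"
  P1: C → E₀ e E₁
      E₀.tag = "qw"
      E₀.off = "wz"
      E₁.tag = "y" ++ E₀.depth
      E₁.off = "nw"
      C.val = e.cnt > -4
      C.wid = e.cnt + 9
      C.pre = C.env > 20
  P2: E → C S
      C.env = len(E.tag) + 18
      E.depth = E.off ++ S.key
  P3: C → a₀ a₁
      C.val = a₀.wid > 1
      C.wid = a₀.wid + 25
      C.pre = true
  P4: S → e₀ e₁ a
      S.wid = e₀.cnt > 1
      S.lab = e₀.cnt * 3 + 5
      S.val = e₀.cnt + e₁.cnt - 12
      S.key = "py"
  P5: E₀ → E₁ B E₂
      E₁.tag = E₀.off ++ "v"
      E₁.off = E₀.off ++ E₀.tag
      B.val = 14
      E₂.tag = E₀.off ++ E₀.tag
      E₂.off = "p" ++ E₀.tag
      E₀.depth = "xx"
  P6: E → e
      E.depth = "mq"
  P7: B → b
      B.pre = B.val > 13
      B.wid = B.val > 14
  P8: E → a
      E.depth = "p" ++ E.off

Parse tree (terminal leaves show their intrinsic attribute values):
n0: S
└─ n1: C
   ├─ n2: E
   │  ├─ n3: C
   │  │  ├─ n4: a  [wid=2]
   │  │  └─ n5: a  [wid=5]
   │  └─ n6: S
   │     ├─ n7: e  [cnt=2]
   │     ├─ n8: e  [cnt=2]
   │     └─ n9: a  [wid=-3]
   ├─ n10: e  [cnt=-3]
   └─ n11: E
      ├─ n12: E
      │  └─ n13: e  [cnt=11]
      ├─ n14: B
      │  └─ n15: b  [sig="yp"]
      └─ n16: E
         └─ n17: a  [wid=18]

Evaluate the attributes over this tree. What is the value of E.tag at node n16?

"nwywzpy"

1. n1.env = 20  [20]
2. n2.tag = "qw"  ["qw"]
3. n2.off = "wz"  ["wz"]
4. n3.env = 20  [len(E.tag) + 18]
5. n4.wid = 2  [terminal]
6. n5.wid = 5  [terminal]
7. n3.val = true  [a₀.wid > 1]
8. n3.wid = 27  [a₀.wid + 25]
9. n3.pre = true  [true]
10. n7.cnt = 2  [terminal]
11. n8.cnt = 2  [terminal]
12. n9.wid = -3  [terminal]
13. n6.wid = true  [e₀.cnt > 1]
14. n6.lab = 11  [e₀.cnt * 3 + 5]
15. n6.val = -8  [e₀.cnt + e₁.cnt - 12]
16. n6.key = "py"  ["py"]
17. n2.depth = "wzpy"  [E.off ++ S.key]
18. n10.cnt = -3  [terminal]
19. n11.tag = "ywzpy"  ["y" ++ E₀.depth]
20. n11.off = "nw"  ["nw"]
21. n12.tag = "nwv"  [E₀.off ++ "v"]
22. n12.off = "nwywzpy"  [E₀.off ++ E₀.tag]
23. n13.cnt = 11  [terminal]
24. n12.depth = "mq"  ["mq"]
25. n14.val = 14  [14]
26. n15.sig = "yp"  [terminal]
27. n14.pre = true  [B.val > 13]
28. n14.wid = false  [B.val > 14]
29. n16.tag = "nwywzpy"  [E₀.off ++ E₀.tag]
30. n16.off = "pywzpy"  ["p" ++ E₀.tag]
31. n17.wid = 18  [terminal]
32. n16.depth = "ppywzpy"  ["p" ++ E.off]
33. n11.depth = "xx"  ["xx"]
34. n1.val = true  [e.cnt > -4]
35. n1.wid = 6  [e.cnt + 9]
36. n1.pre = false  [C.env > 20]
37. n0.wid = true  [C.val == true]
38. n0.lab = 7  [C.wid + 1]
39. n0.val = -5  [C.wid - 11]
40. n0.key = "qw"  ["qw"]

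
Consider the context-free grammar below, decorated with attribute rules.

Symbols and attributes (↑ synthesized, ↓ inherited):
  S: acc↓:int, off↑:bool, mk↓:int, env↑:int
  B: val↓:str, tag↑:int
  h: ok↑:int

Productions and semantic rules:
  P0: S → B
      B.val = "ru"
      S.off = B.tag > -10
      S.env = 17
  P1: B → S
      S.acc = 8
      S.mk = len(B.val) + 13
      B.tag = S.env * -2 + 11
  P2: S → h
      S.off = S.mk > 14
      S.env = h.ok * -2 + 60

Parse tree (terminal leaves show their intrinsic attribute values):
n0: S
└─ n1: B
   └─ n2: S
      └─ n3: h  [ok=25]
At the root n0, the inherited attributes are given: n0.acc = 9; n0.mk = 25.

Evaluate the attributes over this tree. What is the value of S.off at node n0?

1. n0.acc = 9  [given at root]
2. n0.mk = 25  [given at root]
3. n1.val = "ru"  ["ru"]
4. n2.acc = 8  [8]
5. n2.mk = 15  [len(B.val) + 13]
6. n3.ok = 25  [terminal]
7. n2.off = true  [S.mk > 14]
8. n2.env = 10  [h.ok * -2 + 60]
9. n1.tag = -9  [S.env * -2 + 11]
10. n0.off = true  [B.tag > -10]
11. n0.env = 17  [17]

true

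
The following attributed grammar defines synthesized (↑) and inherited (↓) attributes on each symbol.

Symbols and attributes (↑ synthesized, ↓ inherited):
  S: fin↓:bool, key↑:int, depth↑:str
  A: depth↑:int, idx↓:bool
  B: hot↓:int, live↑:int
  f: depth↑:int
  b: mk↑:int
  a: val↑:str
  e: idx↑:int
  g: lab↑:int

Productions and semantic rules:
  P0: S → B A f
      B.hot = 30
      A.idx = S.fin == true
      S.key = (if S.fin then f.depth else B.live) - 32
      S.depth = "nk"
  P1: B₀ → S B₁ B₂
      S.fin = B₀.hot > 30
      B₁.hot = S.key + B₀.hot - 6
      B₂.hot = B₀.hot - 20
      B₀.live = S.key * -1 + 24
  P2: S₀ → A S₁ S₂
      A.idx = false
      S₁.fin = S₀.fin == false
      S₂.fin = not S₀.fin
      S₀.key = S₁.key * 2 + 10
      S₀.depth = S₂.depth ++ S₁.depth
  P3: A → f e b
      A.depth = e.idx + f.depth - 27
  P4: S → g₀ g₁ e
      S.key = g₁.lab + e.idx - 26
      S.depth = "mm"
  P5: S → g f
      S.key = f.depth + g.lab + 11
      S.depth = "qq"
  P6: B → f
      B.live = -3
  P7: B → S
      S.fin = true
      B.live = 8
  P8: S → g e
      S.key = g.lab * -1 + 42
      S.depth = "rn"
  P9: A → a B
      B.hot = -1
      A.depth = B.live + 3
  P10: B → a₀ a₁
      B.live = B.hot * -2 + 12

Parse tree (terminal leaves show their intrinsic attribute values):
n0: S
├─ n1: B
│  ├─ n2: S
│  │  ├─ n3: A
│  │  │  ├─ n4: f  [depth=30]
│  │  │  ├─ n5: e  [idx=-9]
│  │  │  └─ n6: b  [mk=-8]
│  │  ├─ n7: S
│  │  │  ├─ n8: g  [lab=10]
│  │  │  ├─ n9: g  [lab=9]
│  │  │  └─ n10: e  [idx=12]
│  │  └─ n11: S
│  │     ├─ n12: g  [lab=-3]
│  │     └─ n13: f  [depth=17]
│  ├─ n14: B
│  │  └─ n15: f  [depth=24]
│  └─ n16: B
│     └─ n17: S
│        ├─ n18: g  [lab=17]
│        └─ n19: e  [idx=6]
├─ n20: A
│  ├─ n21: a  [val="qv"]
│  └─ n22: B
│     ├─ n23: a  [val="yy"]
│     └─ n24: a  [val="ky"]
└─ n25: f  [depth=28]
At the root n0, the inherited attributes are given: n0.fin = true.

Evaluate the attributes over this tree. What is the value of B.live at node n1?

1. n0.fin = true  [given at root]
2. n1.hot = 30  [30]
3. n2.fin = false  [B₀.hot > 30]
4. n3.idx = false  [false]
5. n4.depth = 30  [terminal]
6. n5.idx = -9  [terminal]
7. n6.mk = -8  [terminal]
8. n3.depth = -6  [e.idx + f.depth - 27]
9. n7.fin = true  [S₀.fin == false]
10. n8.lab = 10  [terminal]
11. n9.lab = 9  [terminal]
12. n10.idx = 12  [terminal]
13. n7.key = -5  [g₁.lab + e.idx - 26]
14. n7.depth = "mm"  ["mm"]
15. n11.fin = true  [not S₀.fin]
16. n12.lab = -3  [terminal]
17. n13.depth = 17  [terminal]
18. n11.key = 25  [f.depth + g.lab + 11]
19. n11.depth = "qq"  ["qq"]
20. n2.key = 0  [S₁.key * 2 + 10]
21. n2.depth = "qqmm"  [S₂.depth ++ S₁.depth]
22. n14.hot = 24  [S.key + B₀.hot - 6]
23. n15.depth = 24  [terminal]
24. n14.live = -3  [-3]
25. n16.hot = 10  [B₀.hot - 20]
26. n17.fin = true  [true]
27. n18.lab = 17  [terminal]
28. n19.idx = 6  [terminal]
29. n17.key = 25  [g.lab * -1 + 42]
30. n17.depth = "rn"  ["rn"]
31. n16.live = 8  [8]
32. n1.live = 24  [S.key * -1 + 24]
33. n20.idx = true  [S.fin == true]
34. n21.val = "qv"  [terminal]
35. n22.hot = -1  [-1]
36. n23.val = "yy"  [terminal]
37. n24.val = "ky"  [terminal]
38. n22.live = 14  [B.hot * -2 + 12]
39. n20.depth = 17  [B.live + 3]
40. n25.depth = 28  [terminal]
41. n0.key = -4  [(if S.fin then f.depth else B.live) - 32]
42. n0.depth = "nk"  ["nk"]

24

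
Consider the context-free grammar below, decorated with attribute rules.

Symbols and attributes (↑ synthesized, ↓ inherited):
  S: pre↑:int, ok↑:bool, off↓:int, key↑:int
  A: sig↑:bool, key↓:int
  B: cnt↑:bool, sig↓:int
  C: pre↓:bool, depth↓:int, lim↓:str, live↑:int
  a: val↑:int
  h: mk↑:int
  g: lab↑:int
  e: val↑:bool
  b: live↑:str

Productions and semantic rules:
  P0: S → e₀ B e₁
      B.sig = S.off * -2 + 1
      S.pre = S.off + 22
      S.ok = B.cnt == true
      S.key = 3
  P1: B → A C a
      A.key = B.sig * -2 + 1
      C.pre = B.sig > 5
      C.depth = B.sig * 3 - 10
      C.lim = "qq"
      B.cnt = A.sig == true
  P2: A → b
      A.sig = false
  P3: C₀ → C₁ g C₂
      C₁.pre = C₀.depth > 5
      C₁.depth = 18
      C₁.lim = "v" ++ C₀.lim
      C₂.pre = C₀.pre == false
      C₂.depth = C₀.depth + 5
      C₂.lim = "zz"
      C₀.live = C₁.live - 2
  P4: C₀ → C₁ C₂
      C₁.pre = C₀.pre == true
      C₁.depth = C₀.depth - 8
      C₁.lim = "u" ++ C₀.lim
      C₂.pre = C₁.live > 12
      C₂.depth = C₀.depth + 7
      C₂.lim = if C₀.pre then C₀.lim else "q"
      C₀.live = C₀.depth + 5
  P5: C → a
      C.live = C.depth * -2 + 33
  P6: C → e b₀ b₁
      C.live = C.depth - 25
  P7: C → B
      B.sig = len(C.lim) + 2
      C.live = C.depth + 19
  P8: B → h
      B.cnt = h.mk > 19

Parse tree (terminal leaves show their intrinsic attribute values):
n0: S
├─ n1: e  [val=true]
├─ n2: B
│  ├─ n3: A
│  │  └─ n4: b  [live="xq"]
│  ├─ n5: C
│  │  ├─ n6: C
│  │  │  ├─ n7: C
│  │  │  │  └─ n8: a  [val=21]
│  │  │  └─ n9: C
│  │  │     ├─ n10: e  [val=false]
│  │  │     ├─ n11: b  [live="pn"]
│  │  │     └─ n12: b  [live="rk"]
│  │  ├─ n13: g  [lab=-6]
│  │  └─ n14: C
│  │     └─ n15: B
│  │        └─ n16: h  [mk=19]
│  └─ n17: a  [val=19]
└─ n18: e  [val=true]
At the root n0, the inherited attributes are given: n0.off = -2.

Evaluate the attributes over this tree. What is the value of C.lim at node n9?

"q"

1. n0.off = -2  [given at root]
2. n1.val = true  [terminal]
3. n2.sig = 5  [S.off * -2 + 1]
4. n3.key = -9  [B.sig * -2 + 1]
5. n4.live = "xq"  [terminal]
6. n3.sig = false  [false]
7. n5.pre = false  [B.sig > 5]
8. n5.depth = 5  [B.sig * 3 - 10]
9. n5.lim = "qq"  ["qq"]
10. n6.pre = false  [C₀.depth > 5]
11. n6.depth = 18  [18]
12. n6.lim = "vqq"  ["v" ++ C₀.lim]
13. n7.pre = false  [C₀.pre == true]
14. n7.depth = 10  [C₀.depth - 8]
15. n7.lim = "uvqq"  ["u" ++ C₀.lim]
16. n8.val = 21  [terminal]
17. n7.live = 13  [C.depth * -2 + 33]
18. n9.pre = true  [C₁.live > 12]
19. n9.depth = 25  [C₀.depth + 7]
20. n9.lim = "q"  [if C₀.pre then C₀.lim else "q"]
21. n10.val = false  [terminal]
22. n11.live = "pn"  [terminal]
23. n12.live = "rk"  [terminal]
24. n9.live = 0  [C.depth - 25]
25. n6.live = 23  [C₀.depth + 5]
26. n13.lab = -6  [terminal]
27. n14.pre = true  [C₀.pre == false]
28. n14.depth = 10  [C₀.depth + 5]
29. n14.lim = "zz"  ["zz"]
30. n15.sig = 4  [len(C.lim) + 2]
31. n16.mk = 19  [terminal]
32. n15.cnt = false  [h.mk > 19]
33. n14.live = 29  [C.depth + 19]
34. n5.live = 21  [C₁.live - 2]
35. n17.val = 19  [terminal]
36. n2.cnt = false  [A.sig == true]
37. n18.val = true  [terminal]
38. n0.pre = 20  [S.off + 22]
39. n0.ok = false  [B.cnt == true]
40. n0.key = 3  [3]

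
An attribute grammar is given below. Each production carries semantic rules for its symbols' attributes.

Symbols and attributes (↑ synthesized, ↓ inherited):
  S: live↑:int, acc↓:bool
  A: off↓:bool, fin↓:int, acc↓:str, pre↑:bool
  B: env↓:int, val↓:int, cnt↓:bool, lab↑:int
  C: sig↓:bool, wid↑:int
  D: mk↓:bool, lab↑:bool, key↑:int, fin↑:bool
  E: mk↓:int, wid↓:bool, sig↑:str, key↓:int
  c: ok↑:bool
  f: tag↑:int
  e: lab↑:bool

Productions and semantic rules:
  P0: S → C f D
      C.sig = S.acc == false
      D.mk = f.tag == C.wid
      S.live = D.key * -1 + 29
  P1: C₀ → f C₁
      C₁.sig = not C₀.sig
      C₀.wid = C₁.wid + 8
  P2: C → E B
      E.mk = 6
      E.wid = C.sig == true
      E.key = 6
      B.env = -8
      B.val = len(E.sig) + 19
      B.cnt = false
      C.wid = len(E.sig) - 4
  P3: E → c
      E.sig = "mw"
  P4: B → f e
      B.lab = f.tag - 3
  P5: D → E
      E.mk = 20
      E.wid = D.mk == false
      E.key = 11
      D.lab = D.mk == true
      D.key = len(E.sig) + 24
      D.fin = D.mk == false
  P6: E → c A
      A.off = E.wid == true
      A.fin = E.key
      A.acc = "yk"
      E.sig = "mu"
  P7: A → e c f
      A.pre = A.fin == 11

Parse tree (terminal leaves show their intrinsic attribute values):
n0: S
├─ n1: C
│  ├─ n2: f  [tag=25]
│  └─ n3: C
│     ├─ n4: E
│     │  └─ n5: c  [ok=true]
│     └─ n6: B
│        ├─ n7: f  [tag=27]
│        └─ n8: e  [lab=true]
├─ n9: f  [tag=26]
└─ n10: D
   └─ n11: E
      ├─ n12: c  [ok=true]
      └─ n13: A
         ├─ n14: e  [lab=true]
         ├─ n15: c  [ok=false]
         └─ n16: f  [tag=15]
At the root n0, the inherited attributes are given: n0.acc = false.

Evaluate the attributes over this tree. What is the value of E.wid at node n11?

1. n0.acc = false  [given at root]
2. n1.sig = true  [S.acc == false]
3. n2.tag = 25  [terminal]
4. n3.sig = false  [not C₀.sig]
5. n4.mk = 6  [6]
6. n4.wid = false  [C.sig == true]
7. n4.key = 6  [6]
8. n5.ok = true  [terminal]
9. n4.sig = "mw"  ["mw"]
10. n6.env = -8  [-8]
11. n6.val = 21  [len(E.sig) + 19]
12. n6.cnt = false  [false]
13. n7.tag = 27  [terminal]
14. n8.lab = true  [terminal]
15. n6.lab = 24  [f.tag - 3]
16. n3.wid = -2  [len(E.sig) - 4]
17. n1.wid = 6  [C₁.wid + 8]
18. n9.tag = 26  [terminal]
19. n10.mk = false  [f.tag == C.wid]
20. n11.mk = 20  [20]
21. n11.wid = true  [D.mk == false]
22. n11.key = 11  [11]
23. n12.ok = true  [terminal]
24. n13.off = true  [E.wid == true]
25. n13.fin = 11  [E.key]
26. n13.acc = "yk"  ["yk"]
27. n14.lab = true  [terminal]
28. n15.ok = false  [terminal]
29. n16.tag = 15  [terminal]
30. n13.pre = true  [A.fin == 11]
31. n11.sig = "mu"  ["mu"]
32. n10.lab = false  [D.mk == true]
33. n10.key = 26  [len(E.sig) + 24]
34. n10.fin = true  [D.mk == false]
35. n0.live = 3  [D.key * -1 + 29]

true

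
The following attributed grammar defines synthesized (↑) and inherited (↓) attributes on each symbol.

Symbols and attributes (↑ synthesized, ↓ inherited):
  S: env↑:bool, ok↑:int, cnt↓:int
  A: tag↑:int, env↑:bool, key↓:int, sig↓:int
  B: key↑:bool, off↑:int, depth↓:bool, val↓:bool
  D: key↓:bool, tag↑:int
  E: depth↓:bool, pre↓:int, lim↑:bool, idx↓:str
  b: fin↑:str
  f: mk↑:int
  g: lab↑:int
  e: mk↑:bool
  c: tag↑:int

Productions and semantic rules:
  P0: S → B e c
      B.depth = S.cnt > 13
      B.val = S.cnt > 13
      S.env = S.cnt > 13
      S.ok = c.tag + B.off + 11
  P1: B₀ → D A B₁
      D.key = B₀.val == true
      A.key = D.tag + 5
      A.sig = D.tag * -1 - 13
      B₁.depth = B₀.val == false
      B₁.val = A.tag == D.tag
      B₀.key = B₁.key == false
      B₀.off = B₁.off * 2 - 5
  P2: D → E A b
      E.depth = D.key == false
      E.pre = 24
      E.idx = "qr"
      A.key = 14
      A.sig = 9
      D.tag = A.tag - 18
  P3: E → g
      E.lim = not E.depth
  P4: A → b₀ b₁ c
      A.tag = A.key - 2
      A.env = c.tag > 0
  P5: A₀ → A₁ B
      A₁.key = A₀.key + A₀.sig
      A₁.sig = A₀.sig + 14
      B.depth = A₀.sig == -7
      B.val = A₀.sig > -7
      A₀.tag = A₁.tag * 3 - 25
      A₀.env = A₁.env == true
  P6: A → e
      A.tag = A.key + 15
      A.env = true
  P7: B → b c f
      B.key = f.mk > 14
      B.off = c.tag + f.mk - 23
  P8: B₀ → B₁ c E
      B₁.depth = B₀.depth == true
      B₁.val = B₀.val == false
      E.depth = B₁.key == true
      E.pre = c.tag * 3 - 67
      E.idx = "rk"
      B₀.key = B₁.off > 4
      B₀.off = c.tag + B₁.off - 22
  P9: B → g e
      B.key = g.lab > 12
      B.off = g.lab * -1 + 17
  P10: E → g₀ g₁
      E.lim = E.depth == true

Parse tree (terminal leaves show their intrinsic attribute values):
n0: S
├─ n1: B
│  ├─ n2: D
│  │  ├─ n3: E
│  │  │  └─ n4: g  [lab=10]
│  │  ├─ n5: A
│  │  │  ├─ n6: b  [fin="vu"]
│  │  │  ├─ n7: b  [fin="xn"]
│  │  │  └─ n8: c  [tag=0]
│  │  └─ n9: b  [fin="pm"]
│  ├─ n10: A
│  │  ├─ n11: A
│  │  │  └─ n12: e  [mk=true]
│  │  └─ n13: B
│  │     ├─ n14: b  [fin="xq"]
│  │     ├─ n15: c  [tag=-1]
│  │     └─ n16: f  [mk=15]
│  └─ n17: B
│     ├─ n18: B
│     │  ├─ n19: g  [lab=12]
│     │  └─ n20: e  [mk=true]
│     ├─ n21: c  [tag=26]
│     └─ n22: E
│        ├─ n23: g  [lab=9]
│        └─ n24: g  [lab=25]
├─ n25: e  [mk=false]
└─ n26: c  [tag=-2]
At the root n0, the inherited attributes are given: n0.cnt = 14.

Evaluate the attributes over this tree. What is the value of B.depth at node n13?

true

1. n0.cnt = 14  [given at root]
2. n1.depth = true  [S.cnt > 13]
3. n1.val = true  [S.cnt > 13]
4. n2.key = true  [B₀.val == true]
5. n3.depth = false  [D.key == false]
6. n3.pre = 24  [24]
7. n3.idx = "qr"  ["qr"]
8. n4.lab = 10  [terminal]
9. n3.lim = true  [not E.depth]
10. n5.key = 14  [14]
11. n5.sig = 9  [9]
12. n6.fin = "vu"  [terminal]
13. n7.fin = "xn"  [terminal]
14. n8.tag = 0  [terminal]
15. n5.tag = 12  [A.key - 2]
16. n5.env = false  [c.tag > 0]
17. n9.fin = "pm"  [terminal]
18. n2.tag = -6  [A.tag - 18]
19. n10.key = -1  [D.tag + 5]
20. n10.sig = -7  [D.tag * -1 - 13]
21. n11.key = -8  [A₀.key + A₀.sig]
22. n11.sig = 7  [A₀.sig + 14]
23. n12.mk = true  [terminal]
24. n11.tag = 7  [A.key + 15]
25. n11.env = true  [true]
26. n13.depth = true  [A₀.sig == -7]
27. n13.val = false  [A₀.sig > -7]
28. n14.fin = "xq"  [terminal]
29. n15.tag = -1  [terminal]
30. n16.mk = 15  [terminal]
31. n13.key = true  [f.mk > 14]
32. n13.off = -9  [c.tag + f.mk - 23]
33. n10.tag = -4  [A₁.tag * 3 - 25]
34. n10.env = true  [A₁.env == true]
35. n17.depth = false  [B₀.val == false]
36. n17.val = false  [A.tag == D.tag]
37. n18.depth = false  [B₀.depth == true]
38. n18.val = true  [B₀.val == false]
39. n19.lab = 12  [terminal]
40. n20.mk = true  [terminal]
41. n18.key = false  [g.lab > 12]
42. n18.off = 5  [g.lab * -1 + 17]
43. n21.tag = 26  [terminal]
44. n22.depth = false  [B₁.key == true]
45. n22.pre = 11  [c.tag * 3 - 67]
46. n22.idx = "rk"  ["rk"]
47. n23.lab = 9  [terminal]
48. n24.lab = 25  [terminal]
49. n22.lim = false  [E.depth == true]
50. n17.key = true  [B₁.off > 4]
51. n17.off = 9  [c.tag + B₁.off - 22]
52. n1.key = false  [B₁.key == false]
53. n1.off = 13  [B₁.off * 2 - 5]
54. n25.mk = false  [terminal]
55. n26.tag = -2  [terminal]
56. n0.env = true  [S.cnt > 13]
57. n0.ok = 22  [c.tag + B.off + 11]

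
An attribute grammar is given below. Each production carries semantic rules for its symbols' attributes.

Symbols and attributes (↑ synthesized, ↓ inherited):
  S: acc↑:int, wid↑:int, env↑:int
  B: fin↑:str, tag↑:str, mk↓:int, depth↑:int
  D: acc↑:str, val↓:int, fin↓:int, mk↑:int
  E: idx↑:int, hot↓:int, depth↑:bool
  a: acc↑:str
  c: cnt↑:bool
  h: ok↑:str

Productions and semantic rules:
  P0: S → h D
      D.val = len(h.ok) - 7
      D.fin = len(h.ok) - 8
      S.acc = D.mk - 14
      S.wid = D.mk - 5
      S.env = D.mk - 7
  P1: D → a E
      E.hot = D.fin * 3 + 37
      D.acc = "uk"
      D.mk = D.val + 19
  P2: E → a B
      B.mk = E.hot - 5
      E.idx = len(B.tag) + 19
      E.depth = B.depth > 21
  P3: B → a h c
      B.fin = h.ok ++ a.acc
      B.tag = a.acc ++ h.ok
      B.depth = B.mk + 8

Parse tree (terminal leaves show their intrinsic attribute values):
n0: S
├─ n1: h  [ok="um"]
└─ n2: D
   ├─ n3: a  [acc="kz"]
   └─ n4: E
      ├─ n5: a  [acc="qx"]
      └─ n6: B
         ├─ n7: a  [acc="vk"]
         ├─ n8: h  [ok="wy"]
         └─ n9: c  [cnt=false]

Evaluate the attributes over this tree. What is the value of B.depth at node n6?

1. n1.ok = "um"  [terminal]
2. n2.val = -5  [len(h.ok) - 7]
3. n2.fin = -6  [len(h.ok) - 8]
4. n3.acc = "kz"  [terminal]
5. n4.hot = 19  [D.fin * 3 + 37]
6. n5.acc = "qx"  [terminal]
7. n6.mk = 14  [E.hot - 5]
8. n7.acc = "vk"  [terminal]
9. n8.ok = "wy"  [terminal]
10. n9.cnt = false  [terminal]
11. n6.fin = "wyvk"  [h.ok ++ a.acc]
12. n6.tag = "vkwy"  [a.acc ++ h.ok]
13. n6.depth = 22  [B.mk + 8]
14. n4.idx = 23  [len(B.tag) + 19]
15. n4.depth = true  [B.depth > 21]
16. n2.acc = "uk"  ["uk"]
17. n2.mk = 14  [D.val + 19]
18. n0.acc = 0  [D.mk - 14]
19. n0.wid = 9  [D.mk - 5]
20. n0.env = 7  [D.mk - 7]

22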